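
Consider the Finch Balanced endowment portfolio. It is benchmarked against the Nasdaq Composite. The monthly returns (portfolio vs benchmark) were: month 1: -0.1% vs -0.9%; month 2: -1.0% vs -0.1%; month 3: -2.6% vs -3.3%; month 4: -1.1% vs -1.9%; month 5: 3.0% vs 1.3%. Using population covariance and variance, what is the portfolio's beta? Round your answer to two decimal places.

r̄p = -0.3600%,  r̄m = -0.9800%
Cov = Σ(rp − r̄p)(rm − r̄m) / 5 = 2.5992
Var(rm) = Σ(rm − r̄m)² / 5 = 2.4416
β = Cov / Var = 2.5992 / 2.4416 = 1.0645

1.06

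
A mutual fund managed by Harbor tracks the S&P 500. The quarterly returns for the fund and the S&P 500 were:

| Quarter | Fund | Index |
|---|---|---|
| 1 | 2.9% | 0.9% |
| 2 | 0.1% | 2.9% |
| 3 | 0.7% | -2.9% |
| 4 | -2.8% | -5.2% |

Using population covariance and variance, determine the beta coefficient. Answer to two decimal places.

r̄p = 0.2250%,  r̄m = -1.0750%
Cov = Σ(rp − r̄p)(rm − r̄m) / 4 = 4.0994
Var(rm) = Σ(rm − r̄m)² / 4 = 10.0119
β = Cov / Var = 4.0994 / 10.0119 = 0.4095

0.41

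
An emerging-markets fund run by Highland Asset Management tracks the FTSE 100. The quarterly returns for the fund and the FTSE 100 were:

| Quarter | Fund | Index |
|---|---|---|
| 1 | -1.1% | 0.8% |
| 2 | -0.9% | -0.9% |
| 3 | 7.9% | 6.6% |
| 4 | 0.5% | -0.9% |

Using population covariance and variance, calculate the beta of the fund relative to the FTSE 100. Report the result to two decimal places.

1.12

r̄p = 1.6000%,  r̄m = 1.4000%
Cov = Σ(rp − r̄p)(rm − r̄m) / 4 = 10.6650
Var(rm) = Σ(rm − r̄m)² / 4 = 9.4950
β = Cov / Var = 10.6650 / 9.4950 = 1.1232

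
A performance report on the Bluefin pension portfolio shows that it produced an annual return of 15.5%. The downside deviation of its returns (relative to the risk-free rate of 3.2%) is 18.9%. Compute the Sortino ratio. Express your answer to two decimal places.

0.65

Sortino = (Rp − Rf) / σd = (15.5% − 3.2%) / 18.9% = 12.30% / 18.9% = 0.6508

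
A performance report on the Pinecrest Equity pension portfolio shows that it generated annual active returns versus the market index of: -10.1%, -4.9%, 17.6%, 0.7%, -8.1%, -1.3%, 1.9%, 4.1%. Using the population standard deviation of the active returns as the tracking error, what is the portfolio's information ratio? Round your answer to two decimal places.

Mean return r̄ = -0.10 / 8 = -0.0125%
Population σ = √[Σ(r − r̄)² / 8] = √[523.9888 / 8] = √65.4986 = 8.0931%
IR = r̄ / tracking error = -0.0125 / 8.0931 = -0.0015

0.00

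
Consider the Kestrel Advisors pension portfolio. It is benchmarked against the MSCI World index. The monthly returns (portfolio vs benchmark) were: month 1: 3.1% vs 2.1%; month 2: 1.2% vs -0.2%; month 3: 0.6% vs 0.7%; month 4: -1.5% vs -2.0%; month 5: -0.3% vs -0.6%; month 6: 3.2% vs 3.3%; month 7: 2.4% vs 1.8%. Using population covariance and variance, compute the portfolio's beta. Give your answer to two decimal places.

r̄p = 1.2429%,  r̄m = 0.7286%
Cov = Σ(rp − r̄p)(rm − r̄m) / 7 = 2.6302
Var(rm) = Σ(rm − r̄m)² / 7 = 2.8163
β = Cov / Var = 2.6302 / 2.8163 = 0.9339

0.93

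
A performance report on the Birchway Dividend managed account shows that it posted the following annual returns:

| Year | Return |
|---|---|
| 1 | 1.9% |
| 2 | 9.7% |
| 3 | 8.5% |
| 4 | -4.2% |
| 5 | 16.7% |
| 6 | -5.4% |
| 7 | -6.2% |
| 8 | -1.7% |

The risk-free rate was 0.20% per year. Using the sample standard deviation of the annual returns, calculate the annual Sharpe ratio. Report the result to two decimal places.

Mean return μ = 19.30 / 8 = 2.4125%
Σ(r − μ)² = 490.4088; sample σ = √(490.4088/7) = 8.3701%
Sharpe = (μ − rf) / σ = (2.4125 − 0.2) / 8.3701 = 2.2125 / 8.3701 = 0.2643

0.26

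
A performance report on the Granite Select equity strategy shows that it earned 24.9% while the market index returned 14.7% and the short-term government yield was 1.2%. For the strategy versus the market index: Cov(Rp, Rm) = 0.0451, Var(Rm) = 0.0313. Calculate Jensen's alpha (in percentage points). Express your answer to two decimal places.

β = Cov / Var = 0.0451 / 0.0313 = 1.4409
E[R] = Rf + β(Rm − Rf) = 1.2% + 1.4409 × (14.7% − 1.2%) = 20.6522%
α = Rp − E[R] = 24.9% − 20.6522% = 4.2478

4.25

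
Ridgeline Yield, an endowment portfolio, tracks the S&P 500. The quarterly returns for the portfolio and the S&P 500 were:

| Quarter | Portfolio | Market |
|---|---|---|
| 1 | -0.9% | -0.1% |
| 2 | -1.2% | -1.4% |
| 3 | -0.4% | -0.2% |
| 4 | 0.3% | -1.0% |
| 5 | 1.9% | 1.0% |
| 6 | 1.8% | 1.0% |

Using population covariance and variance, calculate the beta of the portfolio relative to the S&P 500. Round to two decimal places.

1.10

r̄p = 0.2500%,  r̄m = -0.1167%
Cov = Σ(rp − r̄p)(rm − r̄m) / 6 = 0.9042
Var(rm) = Σ(rm − r̄m)² / 6 = 0.8214
β = Cov / Var = 0.9042 / 0.8214 = 1.1008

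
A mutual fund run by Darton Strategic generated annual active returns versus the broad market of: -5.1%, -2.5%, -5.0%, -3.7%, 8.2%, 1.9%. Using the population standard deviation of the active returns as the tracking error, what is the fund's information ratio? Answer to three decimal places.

-0.218

r̄ = (-5.1 − 2.5 − 5 − 3.7 + 8.2 + 1.9) / 6 = -6.20 / 6 = -1.0333%
Σ(r − r̄)² = (-5.1 − (-1.0333))² + (-2.5 − (-1.0333))² + (-5 − (-1.0333))² + … = 135.3933
σ = √[135.3933 / 6] = 4.7503%
IR = r̄ / tracking error = -1.0333 / 4.7503 = -0.2175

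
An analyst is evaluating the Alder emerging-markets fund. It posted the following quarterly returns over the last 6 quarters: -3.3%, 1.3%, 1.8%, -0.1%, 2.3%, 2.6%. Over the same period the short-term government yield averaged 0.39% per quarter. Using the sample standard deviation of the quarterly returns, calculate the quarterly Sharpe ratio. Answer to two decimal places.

r̄ = (-3.3 + 1.3 + 1.8 − 0.1 + 2.3 + 2.6) / 6 = 4.60 / 6 = 0.7667%
Sample std dev = √[24.3533 / 5] = 2.2070%
Sharpe = (r̄ − rf) / σ = (0.7667 − 0.39) / 2.2070 = 0.3767 / 2.2070 = 0.1707

0.17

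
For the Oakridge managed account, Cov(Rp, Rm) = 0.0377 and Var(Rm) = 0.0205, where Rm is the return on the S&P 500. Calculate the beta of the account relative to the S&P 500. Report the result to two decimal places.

1.84

β = Cov(Rp, Rm) / Var(Rm) = 0.0377 / 0.0205 = 1.8390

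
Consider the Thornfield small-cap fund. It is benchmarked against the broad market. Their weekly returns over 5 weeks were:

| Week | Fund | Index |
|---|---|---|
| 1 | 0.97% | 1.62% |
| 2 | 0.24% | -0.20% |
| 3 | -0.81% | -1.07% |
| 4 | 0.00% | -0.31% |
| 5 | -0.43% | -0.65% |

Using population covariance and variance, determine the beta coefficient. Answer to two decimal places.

0.63

r̄p = -0.0060%,  r̄m = -0.1220%
Cov = Σ(rp − r̄p)(rm − r̄m) / 5 = 0.5332
Var(rm) = Σ(rm − r̄m)² / 5 = 0.8507
β = Cov / Var = 0.5332 / 0.8507 = 0.6268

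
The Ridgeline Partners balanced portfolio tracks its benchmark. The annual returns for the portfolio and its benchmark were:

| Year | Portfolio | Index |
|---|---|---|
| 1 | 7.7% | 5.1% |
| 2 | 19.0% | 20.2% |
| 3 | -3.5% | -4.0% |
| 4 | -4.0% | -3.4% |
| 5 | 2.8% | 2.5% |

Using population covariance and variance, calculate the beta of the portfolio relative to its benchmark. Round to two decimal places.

r̄p = 4.4000%,  r̄m = 4.0800%
Cov = Σ(rp − r̄p)(rm − r̄m) / 5 = 73.5820
Var(rm) = Σ(rm − r̄m)² / 5 = 76.9256
β = Cov / Var = 73.5820 / 76.9256 = 0.9565

0.96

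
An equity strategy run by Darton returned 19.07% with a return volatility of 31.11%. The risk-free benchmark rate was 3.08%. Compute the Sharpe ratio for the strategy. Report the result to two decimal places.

Sharpe = (Rp − Rf) / σp = (19.07% − 3.08%) / 31.11% = 15.99% / 31.11% = 0.5140

0.51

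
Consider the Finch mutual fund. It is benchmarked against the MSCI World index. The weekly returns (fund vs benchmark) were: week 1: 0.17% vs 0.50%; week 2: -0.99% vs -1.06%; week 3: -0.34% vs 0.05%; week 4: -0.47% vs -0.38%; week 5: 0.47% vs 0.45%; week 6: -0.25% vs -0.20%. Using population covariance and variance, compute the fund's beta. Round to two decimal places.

0.83

r̄p = -0.2350%,  r̄m = -0.1067%
Cov = Σ(rp − r̄p)(rm − r̄m) / 6 = 0.2345
Var(rm) = Σ(rm − r̄m)² / 6 = 0.2825
β = Cov / Var = 0.2345 / 0.2825 = 0.8301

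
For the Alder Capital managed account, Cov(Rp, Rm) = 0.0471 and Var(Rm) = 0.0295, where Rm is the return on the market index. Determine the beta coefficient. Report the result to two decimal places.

1.60

β = Cov(Rp, Rm) / Var(Rm) = 0.0471 / 0.0295 = 1.5966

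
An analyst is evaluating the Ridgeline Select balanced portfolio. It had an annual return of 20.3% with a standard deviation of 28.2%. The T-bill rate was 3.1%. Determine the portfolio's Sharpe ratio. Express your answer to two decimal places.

0.61

Sharpe = (Rp − Rf) / σp = (20.3% − 3.1%) / 28.2% = 17.20% / 28.2% = 0.6099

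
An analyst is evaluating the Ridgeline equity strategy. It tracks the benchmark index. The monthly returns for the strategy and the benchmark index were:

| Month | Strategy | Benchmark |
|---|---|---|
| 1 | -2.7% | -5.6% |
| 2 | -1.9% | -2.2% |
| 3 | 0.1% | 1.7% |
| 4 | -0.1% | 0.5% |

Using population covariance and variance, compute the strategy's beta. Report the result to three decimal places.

0.412

r̄p = -1.1500%,  r̄m = -1.4000%
Cov = Σ(rp − r̄p)(rm − r̄m) / 4 = 3.2450
Var(rm) = Σ(rm − r̄m)² / 4 = 7.8750
β = Cov / Var = 3.2450 / 7.8750 = 0.4121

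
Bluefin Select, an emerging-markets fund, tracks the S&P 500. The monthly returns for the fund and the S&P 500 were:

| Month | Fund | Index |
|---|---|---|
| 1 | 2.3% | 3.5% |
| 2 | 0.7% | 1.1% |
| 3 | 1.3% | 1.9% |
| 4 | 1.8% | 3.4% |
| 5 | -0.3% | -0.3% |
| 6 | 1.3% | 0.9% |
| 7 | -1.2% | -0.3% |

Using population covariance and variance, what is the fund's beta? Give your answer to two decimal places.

r̄p = 0.8429%,  r̄m = 1.4571%
Cov = Σ(rp − r̄p)(rm − r̄m) / 7 = 1.4904
Var(rm) = Σ(rm − r̄m)² / 7 = 2.1082
β = Cov / Var = 1.4904 / 2.1082 = 0.7070

0.71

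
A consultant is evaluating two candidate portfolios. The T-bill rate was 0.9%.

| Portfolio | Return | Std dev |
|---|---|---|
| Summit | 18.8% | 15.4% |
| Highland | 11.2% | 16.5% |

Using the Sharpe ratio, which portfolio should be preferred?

Summit: Sharpe ratio = (18.8% − 0.9%) / 15.4% = 1.162
Highland: Sharpe ratio = (11.2% − 0.9%) / 16.5% = 0.624
Highest: Summit (1.162).

Summit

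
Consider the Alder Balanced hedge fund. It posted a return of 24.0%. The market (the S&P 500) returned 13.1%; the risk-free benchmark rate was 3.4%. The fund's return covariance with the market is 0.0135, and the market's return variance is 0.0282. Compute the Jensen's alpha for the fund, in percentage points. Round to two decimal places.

15.96

β = Cov / Var = 0.0135 / 0.0282 = 0.4787
E[R] = Rf + β(Rm − Rf) = 3.4% + 0.4787 × (13.1% − 3.4%) = 8.0434%
α = Rp − E[R] = 24.0% − 8.0434% = 15.9566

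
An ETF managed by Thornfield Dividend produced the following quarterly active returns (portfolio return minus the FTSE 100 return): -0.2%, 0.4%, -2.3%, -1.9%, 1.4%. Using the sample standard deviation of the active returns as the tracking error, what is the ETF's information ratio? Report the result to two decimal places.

-0.33

Mean return μ = -2.60 / 5 = -0.5200%
Sample std dev = √[9.7080 / 4] = 1.5579%
IR = μ / tracking error = -0.5200 / 1.5579 = -0.3338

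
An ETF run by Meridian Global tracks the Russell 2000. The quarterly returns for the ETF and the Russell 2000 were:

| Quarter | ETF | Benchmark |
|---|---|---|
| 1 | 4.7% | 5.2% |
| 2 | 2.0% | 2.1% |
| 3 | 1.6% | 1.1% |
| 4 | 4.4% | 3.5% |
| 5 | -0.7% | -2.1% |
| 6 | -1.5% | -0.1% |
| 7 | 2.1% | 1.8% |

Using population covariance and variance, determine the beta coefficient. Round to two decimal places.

0.91

r̄p = 1.8000%,  r̄m = 1.6429%
Cov = Σ(rp − r̄p)(rm − r̄m) / 7 = 4.3571
Var(rm) = Σ(rm − r̄m)² / 7 = 4.8110
β = Cov / Var = 4.3571 / 4.8110 = 0.9057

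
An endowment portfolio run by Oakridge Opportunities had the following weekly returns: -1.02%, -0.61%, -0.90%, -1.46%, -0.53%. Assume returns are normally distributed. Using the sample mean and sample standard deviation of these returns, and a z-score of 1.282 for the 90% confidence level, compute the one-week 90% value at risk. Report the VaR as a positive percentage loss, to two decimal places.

Mean return μ = -4.520 / 5 = -0.9040%
Σ(r − μ)² = (-1.02 − (-0.9040))² + (-0.61 − (-0.9040))² + (-0.9 − (-0.9040))² + … = 0.5489
sample σ = √(0.5489 / 4) = √0.1372 = 0.3704%
VaR = −(μ − z·σ) = −(-0.9040 − 1.282 × 0.3704) = −(-1.3789) = 1.3789%

1.38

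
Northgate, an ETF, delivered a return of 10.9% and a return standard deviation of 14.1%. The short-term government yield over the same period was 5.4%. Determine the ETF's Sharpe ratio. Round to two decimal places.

0.39

Sharpe = (Rp − Rf) / σp = (10.9% − 5.4%) / 14.1% = 5.50% / 14.1% = 0.3901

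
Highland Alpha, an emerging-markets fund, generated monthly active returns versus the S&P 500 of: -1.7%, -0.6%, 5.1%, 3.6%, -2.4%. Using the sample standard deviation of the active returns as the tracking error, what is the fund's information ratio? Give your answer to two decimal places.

0.24

r̄ = (-1.7 − 0.6 + 5.1 + 3.6 − 2.4) / 5 = 4.00 / 5 = 0.8000%
Σ(r − r̄)² = (-1.7 − 0.8000)² + (-0.6 − 0.8000)² + (5.1 − 0.8000)² + … = 44.7800
sample σ = √(44.7800 / 4) = √11.1950 = 3.3459%
IR = r̄ / tracking error = 0.8000 / 3.3459 = 0.2391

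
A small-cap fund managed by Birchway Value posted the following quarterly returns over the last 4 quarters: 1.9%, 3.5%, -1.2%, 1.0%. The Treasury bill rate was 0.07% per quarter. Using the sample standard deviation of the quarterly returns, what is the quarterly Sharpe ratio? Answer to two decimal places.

0.63

r̄ = (1.9 + 3.5 − 1.2 + 1) / 4 = 5.20 / 4 = 1.3000%
Σ(r − r̄)² = (1.9 − 1.3000)² + (3.5 − 1.3000)² + … = 11.5400
sample σ = √(11.5400 / 3) = √3.8467 = 1.9613%
Sharpe = (r̄ − rf) / σ = (1.3000 − 0.07) / 1.9613 = 1.2300 / 1.9613 = 0.6271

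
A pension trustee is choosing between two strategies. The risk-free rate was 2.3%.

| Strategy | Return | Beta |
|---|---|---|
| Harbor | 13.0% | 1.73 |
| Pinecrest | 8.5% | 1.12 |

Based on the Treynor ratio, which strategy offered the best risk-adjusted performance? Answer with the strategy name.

Harbor: Treynor = (13.0% − 2.3%) / 1.73 = 6.185
Pinecrest: Treynor = (8.5% − 2.3%) / 1.12 = 5.536
Highest: Harbor (6.185).

Harbor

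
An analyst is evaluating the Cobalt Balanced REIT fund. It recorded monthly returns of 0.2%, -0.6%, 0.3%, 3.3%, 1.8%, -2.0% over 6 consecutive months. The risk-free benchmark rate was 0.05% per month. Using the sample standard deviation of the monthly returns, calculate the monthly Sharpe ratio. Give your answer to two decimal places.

Mean return r̄ = 3.00 / 6 = 0.5000%
Σ(r − r̄)² = 17.1200; sample σ = √(17.1200/5) = 1.8504%
Sharpe = (r̄ − rf) / σ = (0.5000 − 0.05) / 1.8504 = 0.4500 / 1.8504 = 0.2432

0.24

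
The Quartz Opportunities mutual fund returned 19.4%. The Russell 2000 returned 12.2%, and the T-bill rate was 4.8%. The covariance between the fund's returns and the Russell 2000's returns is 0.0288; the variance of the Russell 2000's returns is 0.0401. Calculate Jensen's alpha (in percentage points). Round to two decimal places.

9.29

β = Cov / Var = 0.0288 / 0.0401 = 0.7182
E[R] = Rf + β(Rm − Rf) = 4.8% + 0.7182 × (12.2% − 4.8%) = 10.1147%
α = Rp − E[R] = 19.4% − 10.1147% = 9.2853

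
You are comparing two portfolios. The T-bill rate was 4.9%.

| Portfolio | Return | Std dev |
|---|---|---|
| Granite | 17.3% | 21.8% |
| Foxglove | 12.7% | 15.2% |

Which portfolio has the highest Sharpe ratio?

Granite

Granite: Sharpe ratio = (17.3% − 4.9%) / 21.8% = 0.569
Foxglove: Sharpe ratio = (12.7% − 4.9%) / 15.2% = 0.513
Highest: Granite (0.569).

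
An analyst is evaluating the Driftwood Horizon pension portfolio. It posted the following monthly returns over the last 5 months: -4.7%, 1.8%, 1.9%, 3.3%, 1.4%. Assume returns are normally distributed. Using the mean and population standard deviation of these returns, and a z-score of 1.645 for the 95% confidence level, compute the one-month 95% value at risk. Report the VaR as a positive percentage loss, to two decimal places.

r̄ = (-4.7 + 1.8 + 1.9 + 3.3 + 1.4) / 5 = 3.70 / 5 = 0.7400%
Population std dev = √[39.0520 / 5] = 2.7947%
VaR = −(r̄ − z·σ) = −(0.7400 − 1.645 × 2.7947) = −(-3.8573) = 3.8573%

3.86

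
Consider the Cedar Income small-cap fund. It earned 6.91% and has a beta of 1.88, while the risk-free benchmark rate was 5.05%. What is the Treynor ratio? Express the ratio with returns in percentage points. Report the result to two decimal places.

0.99

Treynor = (Rp − Rf) / β = (6.91% − 5.05%) / 1.88 = 1.86 / 1.88 = 0.9894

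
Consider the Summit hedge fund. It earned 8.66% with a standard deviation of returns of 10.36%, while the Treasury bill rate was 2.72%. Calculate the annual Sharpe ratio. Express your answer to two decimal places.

Sharpe = (Rp − Rf) / σp = (8.66% − 2.72%) / 10.36% = 5.94% / 10.36% = 0.5734

0.57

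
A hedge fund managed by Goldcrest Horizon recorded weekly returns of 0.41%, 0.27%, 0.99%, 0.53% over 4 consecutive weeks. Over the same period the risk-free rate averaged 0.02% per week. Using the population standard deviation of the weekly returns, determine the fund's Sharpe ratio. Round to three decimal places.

1.962

Mean return μ = 2.200 / 4 = 0.5500%
Σ(r − μ)² = (0.41 − 0.5500)² + (0.27 − 0.5500)² + (0.99 − 0.5500)² + … = 0.2920
population σ = √(0.2920 / 4) = √0.0730 = 0.2702%
Sharpe = (μ − rf) / σ = (0.5500 − 0.02) / 0.2702 = 0.5300 / 0.2702 = 1.9615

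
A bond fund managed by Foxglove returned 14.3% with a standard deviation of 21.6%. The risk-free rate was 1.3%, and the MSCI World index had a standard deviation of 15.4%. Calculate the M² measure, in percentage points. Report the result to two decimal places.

Sharpe = (Rp − Rf) / σp = (14.3% − 1.3%) / 21.6% = 0.6019
M² = Rf + Sharpe × σm = 1.3% + 0.6019 × 15.4% = 10.5693%

10.57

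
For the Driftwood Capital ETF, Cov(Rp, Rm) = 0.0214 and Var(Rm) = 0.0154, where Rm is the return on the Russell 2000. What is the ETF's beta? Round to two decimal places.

1.39

β = Cov(Rp, Rm) / Var(Rm) = 0.0214 / 0.0154 = 1.3896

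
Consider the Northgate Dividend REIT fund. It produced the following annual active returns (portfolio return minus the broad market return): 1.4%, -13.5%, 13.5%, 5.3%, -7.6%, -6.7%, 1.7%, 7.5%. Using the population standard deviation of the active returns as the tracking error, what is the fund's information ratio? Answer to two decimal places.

r̄ = (1.4 − 13.5 + 13.5 + 5.3 − 7.6 − 6.7 + 1.7 + 7.5) / 8 = 1.60 / 8 = 0.2000%
Σ(r − r̄)² = 556.0200; population σ = √(556.0200/8) = 8.3368%
IR = r̄ / tracking error = 0.2000 / 8.3368 = 0.0240

0.02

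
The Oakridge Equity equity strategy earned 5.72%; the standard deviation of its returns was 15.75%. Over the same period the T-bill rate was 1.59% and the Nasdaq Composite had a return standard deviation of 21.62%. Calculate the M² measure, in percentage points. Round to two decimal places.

7.26

Sharpe = (Rp − Rf) / σp = (5.72% − 1.59%) / 15.75% = 0.2622
M² = Rf + Sharpe × σm = 1.59% + 0.2622 × 21.62% = 7.2588%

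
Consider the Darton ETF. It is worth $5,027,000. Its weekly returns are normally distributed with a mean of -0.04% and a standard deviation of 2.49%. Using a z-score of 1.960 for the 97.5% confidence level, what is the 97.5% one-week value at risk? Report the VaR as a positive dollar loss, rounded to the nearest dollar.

Return at the 97.5% tail: μ − z·σ = -0.04% − 1.960 × 2.49% = -0.04 − 4.8804 = -4.9204%
VaR = −(-4.9204%) × $5,027,000 = 4.9204% × $5,027,000 = $247,349

$247,349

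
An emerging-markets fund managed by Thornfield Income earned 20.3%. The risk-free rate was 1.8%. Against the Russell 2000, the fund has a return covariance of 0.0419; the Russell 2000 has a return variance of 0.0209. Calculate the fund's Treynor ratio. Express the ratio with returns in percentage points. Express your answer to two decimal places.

β = Cov / Var = 0.0419 / 0.0209 = 2.0048
Treynor = (Rp − Rf) / β = (20.3% − 1.8%) / 2.0048 = 18.50 / 2.0048 = 9.2279

9.23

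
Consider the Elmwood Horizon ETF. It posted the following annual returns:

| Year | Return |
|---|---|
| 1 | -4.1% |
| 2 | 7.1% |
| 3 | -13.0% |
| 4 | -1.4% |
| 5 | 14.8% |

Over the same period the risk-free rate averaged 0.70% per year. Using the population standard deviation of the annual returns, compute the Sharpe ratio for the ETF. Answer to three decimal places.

μ = (-4.1 + 7.1 − 13 − 1.4 + 14.8) / 5 = 3.40 / 5 = 0.6800%
Σ(r − μ)² = (-4.1 − 0.6800)² + (7.1 − 0.6800)² + (-13 − 0.6800)² + … = 454.9080
σ = √[454.9080 / 5] = 9.5384%
Sharpe = (μ − rf) / σ = (0.6800 − 0.7) / 9.5384 = -0.0200 / 9.5384 = -0.0021

-0.002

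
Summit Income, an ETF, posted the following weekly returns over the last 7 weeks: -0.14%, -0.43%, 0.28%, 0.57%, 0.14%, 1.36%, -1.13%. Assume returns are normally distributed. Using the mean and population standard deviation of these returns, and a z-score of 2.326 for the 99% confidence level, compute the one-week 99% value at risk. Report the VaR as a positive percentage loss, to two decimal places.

1.60

r̄ = (-0.14 − 0.43 + 0.28 + 0.57 + 0.14 + 1.36 − 1.13) / 7 = 0.0929%
Σ(r − r̄)² = 3.6935; population σ = √(3.6935/7) = 0.7264%
VaR = −(r̄ − z·σ) = −(0.0929 − 2.326 × 0.7264) = −(-1.5967) = 1.5967%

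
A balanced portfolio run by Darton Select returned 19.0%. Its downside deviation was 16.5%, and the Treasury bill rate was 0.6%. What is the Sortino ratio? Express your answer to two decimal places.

Sortino = (Rp − Rf) / σd = (19.0% − 0.6%) / 16.5% = 18.40% / 16.5% = 1.1152

1.12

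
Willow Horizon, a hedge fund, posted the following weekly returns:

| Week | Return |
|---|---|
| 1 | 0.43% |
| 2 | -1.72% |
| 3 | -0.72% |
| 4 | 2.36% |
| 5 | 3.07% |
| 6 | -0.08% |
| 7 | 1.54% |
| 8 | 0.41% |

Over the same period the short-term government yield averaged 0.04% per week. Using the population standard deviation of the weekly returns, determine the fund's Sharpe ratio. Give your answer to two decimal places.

0.42

r̄ = (0.43 − 1.72 − 0.72 + 2.36 + 3.07 − 0.08 + 1.54 + 0.41) / 8 = 0.6613%
Σ(r − r̄)² = 17.7043; population σ = √(17.7043/8) = 1.4876%
Sharpe = (r̄ − rf) / σ = (0.6613 − 0.04) / 1.4876 = 0.6213 / 1.4876 = 0.4177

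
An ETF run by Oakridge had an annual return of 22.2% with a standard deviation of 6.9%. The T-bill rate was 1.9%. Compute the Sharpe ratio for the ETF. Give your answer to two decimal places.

2.94

Sharpe = (Rp − Rf) / σp = (22.2% − 1.9%) / 6.9% = 20.30% / 6.9% = 2.9420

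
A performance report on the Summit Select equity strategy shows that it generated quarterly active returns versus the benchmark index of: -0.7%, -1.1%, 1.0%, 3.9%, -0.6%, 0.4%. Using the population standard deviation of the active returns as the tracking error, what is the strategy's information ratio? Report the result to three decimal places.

r̄ = (-0.7 − 1.1 + 1 + 3.9 − 0.6 + 0.4) / 6 = 0.4833%
Σ(r − r̄)² = (-0.7 − 0.4833)² + (-1.1 − 0.4833)² + (1 − 0.4833)² + … = 17.0283
population σ = √(17.0283 / 6) = √2.8381 = 1.6847%
IR = r̄ / tracking error = 0.4833 / 1.6847 = 0.2869

0.287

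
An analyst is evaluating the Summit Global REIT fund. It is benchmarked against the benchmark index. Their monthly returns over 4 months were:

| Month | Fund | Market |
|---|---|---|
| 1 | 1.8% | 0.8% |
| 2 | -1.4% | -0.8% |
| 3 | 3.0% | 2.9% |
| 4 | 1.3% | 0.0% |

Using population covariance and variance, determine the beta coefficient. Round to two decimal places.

1.03

r̄p = 1.1750%,  r̄m = 0.7250%
Cov = Σ(rp − r̄p)(rm − r̄m) / 4 = 1.9631
Var(rm) = Σ(rm − r̄m)² / 4 = 1.8969
β = Cov / Var = 1.9631 / 1.8969 = 1.0349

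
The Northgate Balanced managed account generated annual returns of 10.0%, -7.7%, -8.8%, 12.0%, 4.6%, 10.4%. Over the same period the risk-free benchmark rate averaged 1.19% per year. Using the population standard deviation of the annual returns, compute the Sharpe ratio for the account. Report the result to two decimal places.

0.26

r̄ = (10 − 7.7 − 8.8 + 12 + 4.6 + 10.4) / 6 = 20.50 / 6 = 3.4167%
Population σ = √[Σ(r − r̄)² / 6] = √[440.0083 / 6] = √73.3347 = 8.5636%
Sharpe = (r̄ − rf) / σ = (3.4167 − 1.19) / 8.5636 = 2.2267 / 8.5636 = 0.2600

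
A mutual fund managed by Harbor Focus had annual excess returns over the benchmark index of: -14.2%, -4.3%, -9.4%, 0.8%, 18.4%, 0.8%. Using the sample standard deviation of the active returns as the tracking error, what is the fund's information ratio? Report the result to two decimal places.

-0.12

r̄ = (-14.2 − 4.3 − 9.4 + 0.8 + 18.4 + 0.8) / 6 = -7.90 / 6 = -1.3167%
Σ(r − r̄)² = (-14.2 − (-1.3167))² + (-4.3 − (-1.3167))² + … = 637.9283
sample σ = √(637.9283 / 5) = √127.5857 = 11.2954%
IR = r̄ / tracking error = -1.3167 / 11.2954 = -0.1166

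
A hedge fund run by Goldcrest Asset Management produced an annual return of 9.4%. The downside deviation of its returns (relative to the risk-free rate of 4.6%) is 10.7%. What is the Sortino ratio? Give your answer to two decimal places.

Sortino = (Rp − Rf) / σd = (9.4% − 4.6%) / 10.7% = 4.80% / 10.7% = 0.4486

0.45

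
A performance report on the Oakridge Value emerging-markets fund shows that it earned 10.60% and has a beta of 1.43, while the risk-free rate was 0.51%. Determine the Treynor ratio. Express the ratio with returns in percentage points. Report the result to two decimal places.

Treynor = (Rp − Rf) / β = (10.60% − 0.51%) / 1.43 = 10.09 / 1.43 = 7.0559

7.06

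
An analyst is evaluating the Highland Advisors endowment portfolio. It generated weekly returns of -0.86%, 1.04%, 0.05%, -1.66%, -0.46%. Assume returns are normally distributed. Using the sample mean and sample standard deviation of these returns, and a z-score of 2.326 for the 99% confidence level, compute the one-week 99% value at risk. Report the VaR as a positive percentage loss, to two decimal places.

μ = (-0.86 + 1.04 + 0.05 − 1.66 − 0.46) / 5 = -0.3780%
Σ(r − μ)² = (-0.86 − (-0.3780))² + (1.04 − (-0.3780))² + (0.05 − (-0.3780))² + … = 4.0765
sample σ = √(4.0765 / 4) = √1.0191 = 1.0095%
VaR = −(μ − z·σ) = −(-0.3780 − 2.326 × 1.0095) = −(-2.7261) = 2.7261%

2.73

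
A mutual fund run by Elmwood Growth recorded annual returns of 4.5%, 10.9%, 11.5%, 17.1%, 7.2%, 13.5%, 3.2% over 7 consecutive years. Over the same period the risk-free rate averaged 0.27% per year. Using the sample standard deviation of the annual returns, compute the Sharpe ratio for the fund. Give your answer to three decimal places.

1.890

r̄ = (4.5 + 10.9 + 11.5 + 17.1 + 7.2 + 13.5 + 3.2) / 7 = 67.90 / 7 = 9.7000%
Sample std dev = √[149.4200 / 6] = 4.9903%
Sharpe = (r̄ − rf) / σ = (9.7000 − 0.27) / 4.9903 = 9.4300 / 4.9903 = 1.8897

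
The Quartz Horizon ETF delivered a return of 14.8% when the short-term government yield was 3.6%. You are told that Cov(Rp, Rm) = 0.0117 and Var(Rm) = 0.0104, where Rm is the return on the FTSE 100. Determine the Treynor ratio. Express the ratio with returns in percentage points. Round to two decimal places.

9.96

β = Cov / Var = 0.0117 / 0.0104 = 1.1250
Treynor = (Rp − Rf) / β = (14.8% − 3.6%) / 1.1250 = 11.20 / 1.1250 = 9.9556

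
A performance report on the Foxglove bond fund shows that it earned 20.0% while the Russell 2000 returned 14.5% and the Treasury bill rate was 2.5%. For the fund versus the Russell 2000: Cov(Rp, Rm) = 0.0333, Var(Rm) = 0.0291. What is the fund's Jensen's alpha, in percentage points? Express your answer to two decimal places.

3.77

β = Cov / Var = 0.0333 / 0.0291 = 1.1443
E[R] = Rf + β(Rm − Rf) = 2.5% + 1.1443 × (14.5% − 2.5%) = 16.2316%
α = Rp − E[R] = 20.0% − 16.2316% = 3.7684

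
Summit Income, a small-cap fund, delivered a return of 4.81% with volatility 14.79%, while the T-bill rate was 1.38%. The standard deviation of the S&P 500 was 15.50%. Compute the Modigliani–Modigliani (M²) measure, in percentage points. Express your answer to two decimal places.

4.97

Sharpe = (Rp − Rf) / σp = (4.81% − 1.38%) / 14.79% = 0.2319
M² = Rf + Sharpe × σm = 1.38% + 0.2319 × 15.50% = 4.9745%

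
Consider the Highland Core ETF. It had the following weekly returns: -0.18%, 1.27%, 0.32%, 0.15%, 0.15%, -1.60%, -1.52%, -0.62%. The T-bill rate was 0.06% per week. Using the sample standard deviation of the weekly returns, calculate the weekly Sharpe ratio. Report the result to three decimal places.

-0.325

μ = (-0.18 + 1.27 + 0.32 + 0.15 + 0.15 − 1.6 − 1.52 − 0.62) / 8 = -2.030 / 8 = -0.2538%
Sample std dev = √[6.5324 / 7] = 0.9660%
Sharpe = (μ − rf) / σ = (-0.2538 − 0.06) / 0.9660 = -0.3138 / 0.9660 = -0.3248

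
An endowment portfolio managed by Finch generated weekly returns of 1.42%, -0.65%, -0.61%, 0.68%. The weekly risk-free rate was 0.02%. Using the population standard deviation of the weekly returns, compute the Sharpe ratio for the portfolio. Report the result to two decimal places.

0.22

μ = (1.42 − 0.65 − 0.61 + 0.68) / 4 = 0.840 / 4 = 0.2100%
Σ(r − μ)² = (1.42 − 0.2100)² + (-0.65 − 0.2100)² + (-0.61 − 0.2100)² + … = 3.0970
population σ = √(3.0970 / 4) = √0.7743 = 0.8799%
Sharpe = (μ − rf) / σ = (0.2100 − 0.02) / 0.8799 = 0.1900 / 0.8799 = 0.2159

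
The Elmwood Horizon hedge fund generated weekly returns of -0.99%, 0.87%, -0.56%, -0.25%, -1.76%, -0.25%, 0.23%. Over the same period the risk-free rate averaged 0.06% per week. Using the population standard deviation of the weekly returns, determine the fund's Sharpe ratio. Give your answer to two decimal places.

Mean return μ = -2.710 / 7 = -0.3871%
Population σ = √[Σ(r − μ)² / 7] = √[4.2769 / 7] = √0.6110 = 0.7817%
Sharpe = (μ − rf) / σ = (-0.3871 − 0.06) / 0.7817 = -0.4471 / 0.7817 = -0.5720

-0.57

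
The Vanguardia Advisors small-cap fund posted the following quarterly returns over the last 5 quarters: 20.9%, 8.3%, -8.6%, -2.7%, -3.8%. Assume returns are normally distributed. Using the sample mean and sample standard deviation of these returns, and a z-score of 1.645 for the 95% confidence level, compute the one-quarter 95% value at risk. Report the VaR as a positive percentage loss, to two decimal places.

16.67

Mean return μ = 14.10 / 5 = 2.8200%
Σ(r − μ)² = (20.9 − 2.8200)² + (8.3 − 2.8200)² + … = 561.6280
σ = √[561.6280 / 4] = 11.8493%
VaR = −(μ − z·σ) = −(2.8200 − 1.645 × 11.8493) = −(-16.6721) = 16.6721%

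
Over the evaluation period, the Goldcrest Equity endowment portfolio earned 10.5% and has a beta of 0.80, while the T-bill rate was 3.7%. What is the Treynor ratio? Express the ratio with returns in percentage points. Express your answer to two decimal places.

8.50

Treynor = (Rp − Rf) / β = (10.5% − 3.7%) / 0.80 = 6.80 / 0.80 = 8.5000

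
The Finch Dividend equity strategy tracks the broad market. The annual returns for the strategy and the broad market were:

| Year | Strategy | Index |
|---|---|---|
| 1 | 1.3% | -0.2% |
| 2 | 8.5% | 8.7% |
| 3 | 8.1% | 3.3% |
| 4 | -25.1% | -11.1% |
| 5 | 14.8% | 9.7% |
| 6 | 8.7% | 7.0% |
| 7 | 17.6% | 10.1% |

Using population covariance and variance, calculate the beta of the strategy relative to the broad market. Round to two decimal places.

1.81

r̄p = 4.8429%,  r̄m = 3.9286%
Cov = Σ(rp − r̄p)(rm − r̄m) / 7 = 89.7245
Var(rm) = Σ(rm − r̄m)² / 7 = 49.5563
β = Cov / Var = 89.7245 / 49.5563 = 1.8106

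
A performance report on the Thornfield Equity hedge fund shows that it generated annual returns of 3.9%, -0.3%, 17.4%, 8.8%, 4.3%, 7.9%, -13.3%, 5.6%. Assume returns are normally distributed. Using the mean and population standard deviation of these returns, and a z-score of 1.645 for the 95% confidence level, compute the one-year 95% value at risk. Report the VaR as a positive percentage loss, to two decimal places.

Mean return μ = 34.30 / 8 = 4.2875%
Population std dev = √[537.5888 / 8] = 8.1975%
VaR = −(μ − z·σ) = −(4.2875 − 1.645 × 8.1975) = −(-9.1974) = 9.1974%

9.20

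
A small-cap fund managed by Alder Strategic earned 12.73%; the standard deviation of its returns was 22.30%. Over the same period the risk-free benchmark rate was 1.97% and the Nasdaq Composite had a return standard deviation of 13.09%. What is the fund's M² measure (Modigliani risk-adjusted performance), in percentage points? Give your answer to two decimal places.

Sharpe = (Rp − Rf) / σp = (12.73% − 1.97%) / 22.30% = 0.4825
M² = Rf + Sharpe × σm = 1.97% + 0.4825 × 13.09% = 8.2859%

8.29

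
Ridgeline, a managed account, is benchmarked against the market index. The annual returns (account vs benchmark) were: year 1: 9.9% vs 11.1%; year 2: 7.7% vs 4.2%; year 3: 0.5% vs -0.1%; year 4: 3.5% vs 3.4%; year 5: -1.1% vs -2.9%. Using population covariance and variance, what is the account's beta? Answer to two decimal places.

r̄p = 4.1000%,  r̄m = 3.1400%
Cov = Σ(rp − r̄p)(rm − r̄m) / 5 = 18.5800
Var(rm) = Σ(rm − r̄m)² / 5 = 22.3064
β = Cov / Var = 18.5800 / 22.3064 = 0.8329

0.83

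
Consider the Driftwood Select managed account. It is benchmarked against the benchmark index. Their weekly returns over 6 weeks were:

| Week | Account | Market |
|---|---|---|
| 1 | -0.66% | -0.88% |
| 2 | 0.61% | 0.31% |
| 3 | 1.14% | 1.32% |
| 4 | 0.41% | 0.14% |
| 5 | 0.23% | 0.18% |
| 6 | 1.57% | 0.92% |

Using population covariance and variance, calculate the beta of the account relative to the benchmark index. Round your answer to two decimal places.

0.96

r̄p = 0.5500%,  r̄m = 0.3317%
Cov = Σ(rp − r̄p)(rm − r̄m) / 6 = 0.4539
Var(rm) = Σ(rm − r̄m)² / 6 = 0.4752
β = Cov / Var = 0.4539 / 0.4752 = 0.9552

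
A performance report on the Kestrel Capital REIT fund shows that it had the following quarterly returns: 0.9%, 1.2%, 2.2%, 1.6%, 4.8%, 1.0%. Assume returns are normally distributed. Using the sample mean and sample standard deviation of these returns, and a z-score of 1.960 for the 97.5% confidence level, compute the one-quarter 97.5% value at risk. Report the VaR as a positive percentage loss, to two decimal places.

r̄ = (0.9 + 1.2 + 2.2 + 1.6 + 4.8 + 1) / 6 = 1.9500%
Σ(r − r̄)² = (0.9 − 1.9500)² + (1.2 − 1.9500)² + … = 10.8750
σ = √[10.8750 / 5] = 1.4748%
VaR = −(r̄ − z·σ) = −(1.9500 − 1.960 × 1.4748) = −(-0.9406) = 0.9406%

0.94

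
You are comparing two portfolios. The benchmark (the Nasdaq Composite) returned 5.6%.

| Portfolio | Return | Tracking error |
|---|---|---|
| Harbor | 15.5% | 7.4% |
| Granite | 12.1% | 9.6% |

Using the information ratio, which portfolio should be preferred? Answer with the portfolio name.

Harbor

Harbor: IR = (15.5% − 5.6%) / 7.4% = 1.338
Granite: IR = (12.1% − 5.6%) / 9.6% = 0.677
Highest: Harbor (1.338).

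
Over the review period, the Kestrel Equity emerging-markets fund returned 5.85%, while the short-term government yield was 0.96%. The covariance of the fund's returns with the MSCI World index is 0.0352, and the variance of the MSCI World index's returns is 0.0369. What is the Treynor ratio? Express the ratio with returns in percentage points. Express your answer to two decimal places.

β = Cov / Var = 0.0352 / 0.0369 = 0.9539
Treynor = (Rp − Rf) / β = (5.85% − 0.96%) / 0.9539 = 4.89 / 0.9539 = 5.1263

5.13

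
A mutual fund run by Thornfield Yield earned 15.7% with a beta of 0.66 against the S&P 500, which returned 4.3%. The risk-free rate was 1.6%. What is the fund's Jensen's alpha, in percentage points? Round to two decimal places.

CAPM expected return = Rf + β(Rm − Rf) = 1.6% + 0.66 × (4.3% − 1.6%) = 1.6 + 0.66 × 2.70 = 3.3820%
Jensen's α = Rp − E[R] = 15.7% − 3.3820% = 12.3180

12.32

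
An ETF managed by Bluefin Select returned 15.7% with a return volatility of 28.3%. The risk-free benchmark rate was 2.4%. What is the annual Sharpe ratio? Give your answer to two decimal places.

0.47

Sharpe = (Rp − Rf) / σp = (15.7% − 2.4%) / 28.3% = 13.30% / 28.3% = 0.4700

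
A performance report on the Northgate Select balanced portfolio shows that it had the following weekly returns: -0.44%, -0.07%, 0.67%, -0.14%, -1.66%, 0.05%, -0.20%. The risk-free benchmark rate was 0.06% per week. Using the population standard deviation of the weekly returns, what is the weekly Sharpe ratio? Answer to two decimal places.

-0.48

μ = (-0.44 − 0.07 + 0.67 − 0.14 − 1.66 + 0.05 − 0.2) / 7 = -0.2557%
Population std dev = √[3.0074 / 7] = 0.6555%
Sharpe = (μ − rf) / σ = (-0.2557 − 0.06) / 0.6555 = -0.3157 / 0.6555 = -0.4816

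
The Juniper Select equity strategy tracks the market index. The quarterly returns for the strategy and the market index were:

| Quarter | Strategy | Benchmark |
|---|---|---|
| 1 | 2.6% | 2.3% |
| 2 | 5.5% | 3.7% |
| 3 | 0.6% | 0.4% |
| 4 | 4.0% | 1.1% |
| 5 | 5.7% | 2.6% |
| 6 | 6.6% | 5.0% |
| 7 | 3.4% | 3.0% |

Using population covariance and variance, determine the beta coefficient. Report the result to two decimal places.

1.09

r̄p = 4.0571%,  r̄m = 2.5857%
Cov = Σ(rp − r̄p)(rm − r̄m) / 7 = 2.2222
Var(rm) = Σ(rm − r̄m)² / 7 = 2.0441
β = Cov / Var = 2.2222 / 2.0441 = 1.0871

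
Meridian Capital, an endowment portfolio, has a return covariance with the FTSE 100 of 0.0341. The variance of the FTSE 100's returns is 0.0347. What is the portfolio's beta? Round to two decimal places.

0.98

β = Cov(Rp, Rm) / Var(Rm) = 0.0341 / 0.0347 = 0.9827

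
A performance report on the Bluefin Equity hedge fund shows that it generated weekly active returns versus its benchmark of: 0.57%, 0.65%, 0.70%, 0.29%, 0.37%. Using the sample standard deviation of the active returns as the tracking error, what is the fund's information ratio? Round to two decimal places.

2.89

r̄ = (0.57 + 0.65 + 0.7 + 0.29 + 0.37) / 5 = 0.5160%
Sample σ = √[Σ(r − r̄)² / 4] = √[0.1271 / 4] = √0.0318 = 0.1783%
IR = r̄ / tracking error = 0.5160 / 0.1783 = 2.8940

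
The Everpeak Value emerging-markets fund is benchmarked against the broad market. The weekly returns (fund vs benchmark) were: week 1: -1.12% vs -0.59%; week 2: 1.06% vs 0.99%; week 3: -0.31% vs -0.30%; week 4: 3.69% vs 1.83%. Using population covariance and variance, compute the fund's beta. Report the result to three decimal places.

r̄p = 0.8300%,  r̄m = 0.4825%
Cov = Σ(rp − r̄p)(rm − r̄m) / 4 = 1.7385
Var(rm) = Σ(rm − r̄m)² / 4 = 0.9590
β = Cov / Var = 1.7385 / 0.9590 = 1.8128

1.813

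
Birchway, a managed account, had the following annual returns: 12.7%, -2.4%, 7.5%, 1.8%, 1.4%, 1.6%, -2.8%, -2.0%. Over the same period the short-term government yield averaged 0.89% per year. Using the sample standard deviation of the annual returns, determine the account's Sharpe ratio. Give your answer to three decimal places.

0.248

μ = (12.7 − 2.4 + 7.5 + 1.8 + 1.4 + 1.6 − 2.8 − 2) / 8 = 17.80 / 8 = 2.2250%
Sample std dev = √[203.2950 / 7] = 5.3891%
Sharpe = (μ − rf) / σ = (2.2250 − 0.89) / 5.3891 = 1.3350 / 5.3891 = 0.2477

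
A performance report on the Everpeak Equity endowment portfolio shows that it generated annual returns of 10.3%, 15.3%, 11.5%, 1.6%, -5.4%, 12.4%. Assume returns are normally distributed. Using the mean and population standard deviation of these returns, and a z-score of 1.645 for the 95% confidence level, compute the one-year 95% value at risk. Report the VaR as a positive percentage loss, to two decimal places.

Mean return r̄ = 45.70 / 6 = 7.6167%
Σ(r − r̄)² = 309.8283; population σ = √(309.8283/6) = 7.1860%
VaR = −(r̄ − z·σ) = −(7.6167 − 1.645 × 7.1860) = −(-4.2043) = 4.2043%

4.20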